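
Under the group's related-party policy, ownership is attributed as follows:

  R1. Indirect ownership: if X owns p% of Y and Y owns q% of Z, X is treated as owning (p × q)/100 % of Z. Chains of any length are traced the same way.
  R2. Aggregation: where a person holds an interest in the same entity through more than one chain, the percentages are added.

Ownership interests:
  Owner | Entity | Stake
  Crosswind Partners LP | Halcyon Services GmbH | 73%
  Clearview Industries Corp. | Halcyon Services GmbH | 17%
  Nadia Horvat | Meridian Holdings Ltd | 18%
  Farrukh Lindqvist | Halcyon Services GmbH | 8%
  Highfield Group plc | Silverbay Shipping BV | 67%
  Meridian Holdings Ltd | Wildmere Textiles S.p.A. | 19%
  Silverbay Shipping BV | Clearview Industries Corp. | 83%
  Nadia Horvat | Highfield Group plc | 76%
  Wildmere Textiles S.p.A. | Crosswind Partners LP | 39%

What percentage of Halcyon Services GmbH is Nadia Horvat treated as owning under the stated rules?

8.158486%

Chain via Highfield Group plc → Silverbay Shipping BV → Clearview Industries Corp. (R1): 76% × 67% × 83% × 17% = 7.184812% of Halcyon Services GmbH.
Chain via Meridian Holdings Ltd → Wildmere Textiles S.p.A. → Crosswind Partners LP (R1): 18% × 19% × 39% × 73% = 0.973674% of Halcyon Services GmbH.
Aggregating (R2): 7.184812% + 0.973674% = 8.158486%.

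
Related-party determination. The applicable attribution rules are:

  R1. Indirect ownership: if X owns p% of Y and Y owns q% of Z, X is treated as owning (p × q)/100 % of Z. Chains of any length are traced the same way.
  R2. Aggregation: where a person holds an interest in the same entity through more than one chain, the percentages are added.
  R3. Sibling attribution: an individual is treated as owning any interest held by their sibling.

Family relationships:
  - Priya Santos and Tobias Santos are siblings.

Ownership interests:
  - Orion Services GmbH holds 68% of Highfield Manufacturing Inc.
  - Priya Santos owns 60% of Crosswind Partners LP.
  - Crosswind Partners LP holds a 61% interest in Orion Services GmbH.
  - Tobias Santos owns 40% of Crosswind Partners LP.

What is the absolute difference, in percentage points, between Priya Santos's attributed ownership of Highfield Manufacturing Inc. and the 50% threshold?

8.52

By sibling attribution (R3), Priya Santos is treated as also owning Tobias Santos's interest in Crosswind Partners LP, giving 60% + 40% = 100%.
Chain via Crosswind Partners LP → Orion Services GmbH (R1): 100% × 61% × 68% = 41.48% of Highfield Manufacturing Inc.
41.48% falls short of the 50% threshold by 8.52 percentage points.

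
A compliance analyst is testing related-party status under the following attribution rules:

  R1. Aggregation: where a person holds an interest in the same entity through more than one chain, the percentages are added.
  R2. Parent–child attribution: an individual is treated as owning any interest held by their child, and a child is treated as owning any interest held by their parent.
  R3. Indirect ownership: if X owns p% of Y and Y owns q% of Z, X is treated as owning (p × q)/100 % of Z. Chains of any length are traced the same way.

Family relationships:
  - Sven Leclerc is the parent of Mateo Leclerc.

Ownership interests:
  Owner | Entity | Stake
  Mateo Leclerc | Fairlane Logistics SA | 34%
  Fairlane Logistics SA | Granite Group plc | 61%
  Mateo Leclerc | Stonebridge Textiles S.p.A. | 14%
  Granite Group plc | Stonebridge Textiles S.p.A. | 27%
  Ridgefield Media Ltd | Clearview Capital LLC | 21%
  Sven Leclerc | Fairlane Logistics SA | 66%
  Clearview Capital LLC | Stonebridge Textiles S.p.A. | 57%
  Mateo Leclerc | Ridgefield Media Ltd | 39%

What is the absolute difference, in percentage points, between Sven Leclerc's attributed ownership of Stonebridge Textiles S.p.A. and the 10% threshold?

By parent–child attribution (R2), Sven Leclerc is treated as also owning Mateo Leclerc's interest in Fairlane Logistics SA, giving 66% + 34% = 100%.
By parent–child attribution (R2), Sven Leclerc is treated as owning Mateo Leclerc's 39% interest in Ridgefield Media Ltd.
By parent–child attribution (R2), Sven Leclerc is treated as owning Mateo Leclerc's 14% interest in Stonebridge Textiles S.p.A.
Chain via Fairlane Logistics SA → Granite Group plc (R3): 100% × 61% × 27% = 16.47% of Stonebridge Textiles S.p.A.
Chain via Ridgefield Media Ltd → Clearview Capital LLC (R3): 39% × 21% × 57% = 4.6683% of Stonebridge Textiles S.p.A.
Direct interest in Stonebridge Textiles S.p.A: 14%.
Aggregating (R1): 16.47% + 4.6683% + 14% = 35.1383%.
35.1383% exceeds the 10% threshold by 25.1383 percentage points.

25.1383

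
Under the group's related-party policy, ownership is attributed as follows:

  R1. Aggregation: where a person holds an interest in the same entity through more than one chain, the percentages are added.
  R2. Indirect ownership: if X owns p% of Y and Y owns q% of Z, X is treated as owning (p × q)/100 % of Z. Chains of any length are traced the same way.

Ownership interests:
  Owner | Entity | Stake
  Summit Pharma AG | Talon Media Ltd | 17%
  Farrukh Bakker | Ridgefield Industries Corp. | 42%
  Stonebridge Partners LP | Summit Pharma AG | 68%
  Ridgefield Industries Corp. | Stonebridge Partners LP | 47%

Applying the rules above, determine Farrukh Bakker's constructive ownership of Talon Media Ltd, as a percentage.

2.281944%

Chain via Ridgefield Industries Corp. → Stonebridge Partners LP → Summit Pharma AG (R2): 42% × 47% × 68% × 17% = 2.281944% of Talon Media Ltd.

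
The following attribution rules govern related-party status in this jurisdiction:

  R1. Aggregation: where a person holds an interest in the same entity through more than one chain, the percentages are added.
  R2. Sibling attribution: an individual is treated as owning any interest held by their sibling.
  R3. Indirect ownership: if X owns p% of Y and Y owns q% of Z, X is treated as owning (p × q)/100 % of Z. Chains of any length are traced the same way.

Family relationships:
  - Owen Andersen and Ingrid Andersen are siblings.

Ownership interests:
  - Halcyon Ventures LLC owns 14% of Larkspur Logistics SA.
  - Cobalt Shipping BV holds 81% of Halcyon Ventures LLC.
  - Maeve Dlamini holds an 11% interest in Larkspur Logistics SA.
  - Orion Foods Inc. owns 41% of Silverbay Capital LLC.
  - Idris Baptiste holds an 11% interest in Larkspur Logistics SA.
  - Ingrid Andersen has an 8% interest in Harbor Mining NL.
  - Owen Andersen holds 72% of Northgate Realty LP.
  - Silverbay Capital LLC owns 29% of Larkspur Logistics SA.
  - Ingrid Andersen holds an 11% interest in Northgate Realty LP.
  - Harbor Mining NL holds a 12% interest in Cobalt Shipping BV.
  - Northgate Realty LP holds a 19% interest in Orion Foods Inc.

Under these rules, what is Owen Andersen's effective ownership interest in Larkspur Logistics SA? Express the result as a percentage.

1.983917%

By sibling attribution (R2), Owen Andersen is treated as also owning Ingrid Andersen's interest in Northgate Realty LP, giving 72% + 11% = 83%.
By sibling attribution (R2), Owen Andersen is treated as owning Ingrid Andersen's 8% interest in Harbor Mining NL.
Chain via Northgate Realty LP → Orion Foods Inc. → Silverbay Capital LLC (R3): 83% × 19% × 41% × 29% = 1.875053% of Larkspur Logistics SA.
Chain via Harbor Mining NL → Cobalt Shipping BV → Halcyon Ventures LLC (R3): 8% × 12% × 81% × 14% = 0.108864% of Larkspur Logistics SA.
Aggregating (R1): 1.875053% + 0.108864% = 1.983917%.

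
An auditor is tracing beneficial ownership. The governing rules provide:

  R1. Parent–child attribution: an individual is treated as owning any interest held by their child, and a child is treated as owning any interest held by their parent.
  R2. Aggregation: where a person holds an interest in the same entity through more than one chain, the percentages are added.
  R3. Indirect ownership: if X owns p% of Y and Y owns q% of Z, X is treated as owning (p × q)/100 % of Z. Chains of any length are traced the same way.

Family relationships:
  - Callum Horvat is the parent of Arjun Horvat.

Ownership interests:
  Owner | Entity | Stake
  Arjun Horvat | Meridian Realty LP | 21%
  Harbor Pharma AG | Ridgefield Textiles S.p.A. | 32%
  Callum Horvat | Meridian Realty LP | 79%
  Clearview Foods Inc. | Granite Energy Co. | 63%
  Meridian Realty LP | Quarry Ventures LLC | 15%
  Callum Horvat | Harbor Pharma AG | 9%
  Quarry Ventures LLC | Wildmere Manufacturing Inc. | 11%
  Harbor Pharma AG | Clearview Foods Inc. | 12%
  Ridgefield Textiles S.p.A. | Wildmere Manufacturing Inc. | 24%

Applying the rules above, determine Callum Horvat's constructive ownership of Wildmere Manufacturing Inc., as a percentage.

2.3412%

By parent–child attribution (R1), Callum Horvat is treated as also owning Arjun Horvat's interest in Meridian Realty LP, giving 79% + 21% = 100%.
Chain via Meridian Realty LP → Quarry Ventures LLC (R3): 100% × 15% × 11% = 1.65% of Wildmere Manufacturing Inc.
Chain via Harbor Pharma AG → Ridgefield Textiles S.p.A. (R3): 9% × 32% × 24% = 0.6912% of Wildmere Manufacturing Inc.
Aggregating (R2): 1.65% + 0.6912% = 2.3412%.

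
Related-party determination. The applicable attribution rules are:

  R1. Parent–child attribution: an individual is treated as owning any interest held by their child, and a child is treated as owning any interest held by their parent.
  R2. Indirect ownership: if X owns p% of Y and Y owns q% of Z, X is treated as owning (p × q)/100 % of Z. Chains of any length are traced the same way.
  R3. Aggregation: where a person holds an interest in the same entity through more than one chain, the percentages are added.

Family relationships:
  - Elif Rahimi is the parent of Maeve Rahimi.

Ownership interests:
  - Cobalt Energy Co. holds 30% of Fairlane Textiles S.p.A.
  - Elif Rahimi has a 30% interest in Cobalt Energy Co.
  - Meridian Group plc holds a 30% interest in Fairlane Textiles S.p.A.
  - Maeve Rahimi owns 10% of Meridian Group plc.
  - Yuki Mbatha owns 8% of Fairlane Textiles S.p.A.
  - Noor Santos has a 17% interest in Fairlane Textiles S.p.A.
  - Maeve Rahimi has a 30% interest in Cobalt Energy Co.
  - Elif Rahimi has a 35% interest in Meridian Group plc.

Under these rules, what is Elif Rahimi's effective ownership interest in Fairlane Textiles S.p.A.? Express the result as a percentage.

31.5%

By parent–child attribution (R1), Elif Rahimi is treated as also owning Maeve Rahimi's interest in Meridian Group plc, giving 35% + 10% = 45%.
By parent–child attribution (R1), Elif Rahimi is treated as also owning Maeve Rahimi's interest in Cobalt Energy Co, giving 30% + 30% = 60%.
Chain via Meridian Group plc (R2): 45% × 30% = 13.5% of Fairlane Textiles S.p.A.
Chain via Cobalt Energy Co. (R2): 60% × 30% = 18% of Fairlane Textiles S.p.A.
Aggregating (R3): 13.5% + 18% = 31.5%.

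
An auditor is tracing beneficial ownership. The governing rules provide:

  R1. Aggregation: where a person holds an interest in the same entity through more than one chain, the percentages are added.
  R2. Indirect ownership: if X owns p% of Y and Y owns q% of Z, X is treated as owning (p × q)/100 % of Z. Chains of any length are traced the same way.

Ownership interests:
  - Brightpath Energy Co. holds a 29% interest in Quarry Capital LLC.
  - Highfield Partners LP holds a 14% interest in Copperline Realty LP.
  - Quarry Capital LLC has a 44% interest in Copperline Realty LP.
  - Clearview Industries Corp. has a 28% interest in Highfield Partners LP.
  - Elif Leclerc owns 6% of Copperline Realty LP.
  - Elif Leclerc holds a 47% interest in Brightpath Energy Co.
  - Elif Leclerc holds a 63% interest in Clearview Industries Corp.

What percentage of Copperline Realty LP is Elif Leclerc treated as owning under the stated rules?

Chain via Brightpath Energy Co. → Quarry Capital LLC (R2): 47% × 29% × 44% = 5.9972% of Copperline Realty LP.
Chain via Clearview Industries Corp. → Highfield Partners LP (R2): 63% × 28% × 14% = 2.4696% of Copperline Realty LP.
Direct interest in Copperline Realty LP: 6%.
Aggregating (R1): 5.9972% + 2.4696% + 6% = 14.4668%.

14.4668%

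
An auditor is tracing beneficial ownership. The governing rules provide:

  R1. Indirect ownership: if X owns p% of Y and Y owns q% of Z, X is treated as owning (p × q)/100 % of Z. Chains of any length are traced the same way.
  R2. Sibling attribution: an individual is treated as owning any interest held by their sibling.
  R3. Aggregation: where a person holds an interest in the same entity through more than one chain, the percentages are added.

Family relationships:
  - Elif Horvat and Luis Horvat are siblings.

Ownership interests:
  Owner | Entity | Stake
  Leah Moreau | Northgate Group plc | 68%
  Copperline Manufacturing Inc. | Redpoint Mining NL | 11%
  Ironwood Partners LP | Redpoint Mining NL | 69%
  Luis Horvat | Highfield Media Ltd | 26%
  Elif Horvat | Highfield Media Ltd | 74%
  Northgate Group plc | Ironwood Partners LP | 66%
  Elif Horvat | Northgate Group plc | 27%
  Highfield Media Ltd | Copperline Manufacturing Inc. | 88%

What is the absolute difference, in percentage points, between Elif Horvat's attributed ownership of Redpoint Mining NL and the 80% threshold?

58.0242

By sibling attribution (R2), Elif Horvat is treated as also owning Luis Horvat's interest in Highfield Media Ltd, giving 74% + 26% = 100%.
Chain via Northgate Group plc → Ironwood Partners LP (R1): 27% × 66% × 69% = 12.2958% of Redpoint Mining NL.
Chain via Highfield Media Ltd → Copperline Manufacturing Inc. (R1): 100% × 88% × 11% = 9.68% of Redpoint Mining NL.
Aggregating (R3): 12.2958% + 9.68% = 21.9758%.
21.9758% falls short of the 80% threshold by 58.0242 percentage points.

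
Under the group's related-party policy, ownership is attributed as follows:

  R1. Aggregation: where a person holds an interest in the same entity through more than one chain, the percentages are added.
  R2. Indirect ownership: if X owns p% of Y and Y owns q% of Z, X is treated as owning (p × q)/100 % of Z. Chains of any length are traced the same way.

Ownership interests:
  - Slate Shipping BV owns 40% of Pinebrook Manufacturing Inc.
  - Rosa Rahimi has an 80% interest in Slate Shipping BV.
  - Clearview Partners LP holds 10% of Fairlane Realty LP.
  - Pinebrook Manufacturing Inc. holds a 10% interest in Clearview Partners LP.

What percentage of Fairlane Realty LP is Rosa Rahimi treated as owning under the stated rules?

0.32%

Chain via Slate Shipping BV → Pinebrook Manufacturing Inc. → Clearview Partners LP (R2): 80% × 40% × 10% × 10% = 0.32% of Fairlane Realty LP.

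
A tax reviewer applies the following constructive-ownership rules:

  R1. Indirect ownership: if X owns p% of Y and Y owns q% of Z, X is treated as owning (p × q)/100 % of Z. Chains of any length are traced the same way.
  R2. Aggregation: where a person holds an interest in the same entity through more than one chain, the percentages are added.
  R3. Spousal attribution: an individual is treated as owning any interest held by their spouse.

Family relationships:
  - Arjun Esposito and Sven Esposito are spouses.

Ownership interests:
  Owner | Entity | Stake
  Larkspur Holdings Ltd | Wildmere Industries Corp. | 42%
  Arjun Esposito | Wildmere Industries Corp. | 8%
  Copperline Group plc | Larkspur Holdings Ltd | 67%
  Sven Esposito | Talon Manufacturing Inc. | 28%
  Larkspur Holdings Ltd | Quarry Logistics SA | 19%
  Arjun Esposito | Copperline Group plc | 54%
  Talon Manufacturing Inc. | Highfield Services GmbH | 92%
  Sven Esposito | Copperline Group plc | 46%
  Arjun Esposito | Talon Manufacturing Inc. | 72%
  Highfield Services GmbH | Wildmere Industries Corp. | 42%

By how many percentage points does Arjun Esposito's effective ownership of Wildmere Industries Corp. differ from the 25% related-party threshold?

49.78

By spousal attribution (R3), Arjun Esposito is treated as also owning Sven Esposito's interest in Copperline Group plc, giving 54% + 46% = 100%.
By spousal attribution (R3), Arjun Esposito is treated as also owning Sven Esposito's interest in Talon Manufacturing Inc, giving 72% + 28% = 100%.
Chain via Copperline Group plc → Larkspur Holdings Ltd (R1): 100% × 67% × 42% = 28.14% of Wildmere Industries Corp.
Chain via Talon Manufacturing Inc. → Highfield Services GmbH (R1): 100% × 92% × 42% = 38.64% of Wildmere Industries Corp.
Direct interest in Wildmere Industries Corp: 8%.
Aggregating (R2): 28.14% + 38.64% + 8% = 74.78%.
74.78% exceeds the 25% threshold by 49.78 percentage points.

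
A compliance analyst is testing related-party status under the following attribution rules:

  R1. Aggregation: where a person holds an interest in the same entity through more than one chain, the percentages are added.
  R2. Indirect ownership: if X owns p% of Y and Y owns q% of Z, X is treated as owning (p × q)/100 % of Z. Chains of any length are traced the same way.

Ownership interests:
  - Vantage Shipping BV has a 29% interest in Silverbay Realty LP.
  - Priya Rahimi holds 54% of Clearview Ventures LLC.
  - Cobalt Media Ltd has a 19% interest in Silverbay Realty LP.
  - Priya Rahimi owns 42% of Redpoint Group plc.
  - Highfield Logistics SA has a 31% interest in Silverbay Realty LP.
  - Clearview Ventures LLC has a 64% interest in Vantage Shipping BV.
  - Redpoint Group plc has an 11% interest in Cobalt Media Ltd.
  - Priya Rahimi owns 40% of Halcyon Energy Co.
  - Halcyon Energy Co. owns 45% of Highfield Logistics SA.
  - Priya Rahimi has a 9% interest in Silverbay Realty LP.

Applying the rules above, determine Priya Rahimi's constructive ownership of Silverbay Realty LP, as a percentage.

Chain via Clearview Ventures LLC → Vantage Shipping BV (R2): 54% × 64% × 29% = 10.0224% of Silverbay Realty LP.
Chain via Halcyon Energy Co. → Highfield Logistics SA (R2): 40% × 45% × 31% = 5.58% of Silverbay Realty LP.
Chain via Redpoint Group plc → Cobalt Media Ltd (R2): 42% × 11% × 19% = 0.8778% of Silverbay Realty LP.
Direct interest in Silverbay Realty LP: 9%.
Aggregating (R1): 10.0224% + 5.58% + 0.8778% + 9% = 25.4802%.

25.4802%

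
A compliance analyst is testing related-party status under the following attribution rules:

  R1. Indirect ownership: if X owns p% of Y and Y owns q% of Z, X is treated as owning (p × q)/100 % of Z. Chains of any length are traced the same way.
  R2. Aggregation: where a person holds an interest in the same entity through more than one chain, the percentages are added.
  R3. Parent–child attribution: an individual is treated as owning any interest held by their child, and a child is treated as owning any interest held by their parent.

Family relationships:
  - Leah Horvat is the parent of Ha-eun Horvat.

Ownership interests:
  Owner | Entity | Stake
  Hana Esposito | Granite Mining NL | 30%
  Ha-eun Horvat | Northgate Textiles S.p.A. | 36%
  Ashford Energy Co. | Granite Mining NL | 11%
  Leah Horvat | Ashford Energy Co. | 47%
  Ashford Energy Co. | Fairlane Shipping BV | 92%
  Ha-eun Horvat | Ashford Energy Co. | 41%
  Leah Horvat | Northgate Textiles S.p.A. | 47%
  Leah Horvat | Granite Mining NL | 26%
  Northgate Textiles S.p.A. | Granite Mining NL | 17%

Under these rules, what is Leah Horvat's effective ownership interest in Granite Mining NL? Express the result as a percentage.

By parent–child attribution (R3), Leah Horvat is treated as also owning Ha-eun Horvat's interest in Northgate Textiles S.p.A, giving 47% + 36% = 83%.
By parent–child attribution (R3), Leah Horvat is treated as also owning Ha-eun Horvat's interest in Ashford Energy Co, giving 47% + 41% = 88%.
Chain via Northgate Textiles S.p.A. (R1): 83% × 17% = 14.11% of Granite Mining NL.
Chain via Ashford Energy Co. (R1): 88% × 11% = 9.68% of Granite Mining NL.
Direct interest in Granite Mining NL: 26%.
Aggregating (R2): 14.11% + 9.68% + 26% = 49.79%.

49.79%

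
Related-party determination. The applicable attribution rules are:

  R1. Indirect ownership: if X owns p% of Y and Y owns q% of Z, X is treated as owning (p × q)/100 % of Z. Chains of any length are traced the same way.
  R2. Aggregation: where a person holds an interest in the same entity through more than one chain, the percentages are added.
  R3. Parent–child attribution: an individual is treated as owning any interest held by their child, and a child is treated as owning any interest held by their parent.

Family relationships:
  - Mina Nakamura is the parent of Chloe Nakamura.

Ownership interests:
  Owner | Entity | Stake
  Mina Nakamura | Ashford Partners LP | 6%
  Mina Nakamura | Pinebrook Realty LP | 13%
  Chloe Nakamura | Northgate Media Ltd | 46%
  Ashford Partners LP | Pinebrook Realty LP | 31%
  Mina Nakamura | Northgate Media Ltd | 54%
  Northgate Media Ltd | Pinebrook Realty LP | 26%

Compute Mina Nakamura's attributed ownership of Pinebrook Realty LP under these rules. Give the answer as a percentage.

By parent–child attribution (R3), Mina Nakamura is treated as also owning Chloe Nakamura's interest in Northgate Media Ltd, giving 54% + 46% = 100%.
Chain via Northgate Media Ltd (R1): 100% × 26% = 26% of Pinebrook Realty LP.
Chain via Ashford Partners LP (R1): 6% × 31% = 1.86% of Pinebrook Realty LP.
Direct interest in Pinebrook Realty LP: 13%.
Aggregating (R2): 26% + 1.86% + 13% = 40.86%.

40.86%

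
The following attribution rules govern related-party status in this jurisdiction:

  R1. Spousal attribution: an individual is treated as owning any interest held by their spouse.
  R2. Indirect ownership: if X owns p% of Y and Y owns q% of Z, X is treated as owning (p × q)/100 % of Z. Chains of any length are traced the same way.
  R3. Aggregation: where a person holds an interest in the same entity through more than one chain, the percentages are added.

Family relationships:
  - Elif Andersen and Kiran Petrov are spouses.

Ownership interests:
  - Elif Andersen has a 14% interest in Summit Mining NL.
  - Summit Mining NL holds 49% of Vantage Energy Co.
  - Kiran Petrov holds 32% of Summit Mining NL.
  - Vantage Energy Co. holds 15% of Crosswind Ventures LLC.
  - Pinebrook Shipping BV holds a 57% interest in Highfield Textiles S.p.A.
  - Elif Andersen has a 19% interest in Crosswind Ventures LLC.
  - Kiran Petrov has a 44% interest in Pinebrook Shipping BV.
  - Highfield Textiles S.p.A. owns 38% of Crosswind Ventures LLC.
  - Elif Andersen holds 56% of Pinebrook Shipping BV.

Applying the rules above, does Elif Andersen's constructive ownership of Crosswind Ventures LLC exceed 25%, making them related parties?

Yes

By spousal attribution (R1), Elif Andersen is treated as also owning Kiran Petrov's interest in Pinebrook Shipping BV, giving 56% + 44% = 100%.
By spousal attribution (R1), Elif Andersen is treated as also owning Kiran Petrov's interest in Summit Mining NL, giving 14% + 32% = 46%.
Chain via Pinebrook Shipping BV → Highfield Textiles S.p.A. (R2): 100% × 57% × 38% = 21.66% of Crosswind Ventures LLC.
Chain via Summit Mining NL → Vantage Energy Co. (R2): 46% × 49% × 15% = 3.381% of Crosswind Ventures LLC.
Direct interest in Crosswind Ventures LLC: 19%.
Aggregating (R3): 21.66% + 3.381% + 19% = 44.041%.
44.041% exceeds the 25% threshold, so Elif is a related party to Crosswind Ventures LLC.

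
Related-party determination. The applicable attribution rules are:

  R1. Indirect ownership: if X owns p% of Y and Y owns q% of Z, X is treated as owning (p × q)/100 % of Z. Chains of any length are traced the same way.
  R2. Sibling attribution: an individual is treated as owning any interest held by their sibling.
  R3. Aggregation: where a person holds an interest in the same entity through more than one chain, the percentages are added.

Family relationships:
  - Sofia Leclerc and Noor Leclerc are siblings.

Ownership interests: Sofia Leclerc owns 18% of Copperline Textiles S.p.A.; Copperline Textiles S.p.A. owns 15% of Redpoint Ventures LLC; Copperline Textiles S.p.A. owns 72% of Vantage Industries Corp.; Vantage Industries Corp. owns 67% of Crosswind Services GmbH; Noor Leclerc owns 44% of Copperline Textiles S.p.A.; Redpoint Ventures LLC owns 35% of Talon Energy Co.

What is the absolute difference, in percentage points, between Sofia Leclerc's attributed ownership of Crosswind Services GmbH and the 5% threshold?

24.9088

By sibling attribution (R2), Sofia Leclerc is treated as also owning Noor Leclerc's interest in Copperline Textiles S.p.A, giving 18% + 44% = 62%.
Chain via Copperline Textiles S.p.A. → Vantage Industries Corp. (R1): 62% × 72% × 67% = 29.9088% of Crosswind Services GmbH.
29.9088% exceeds the 5% threshold by 24.9088 percentage points.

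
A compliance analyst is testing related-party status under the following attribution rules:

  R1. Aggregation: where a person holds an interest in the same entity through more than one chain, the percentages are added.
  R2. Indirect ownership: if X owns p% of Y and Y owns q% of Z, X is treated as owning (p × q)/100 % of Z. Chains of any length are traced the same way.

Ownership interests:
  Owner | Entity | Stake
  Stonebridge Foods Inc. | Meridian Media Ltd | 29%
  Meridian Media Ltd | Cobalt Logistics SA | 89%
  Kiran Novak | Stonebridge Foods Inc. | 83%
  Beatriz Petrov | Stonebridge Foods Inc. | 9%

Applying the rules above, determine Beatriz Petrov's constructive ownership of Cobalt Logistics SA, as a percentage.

Chain via Stonebridge Foods Inc. → Meridian Media Ltd (R2): 9% × 29% × 89% = 2.3229% of Cobalt Logistics SA.

2.3229%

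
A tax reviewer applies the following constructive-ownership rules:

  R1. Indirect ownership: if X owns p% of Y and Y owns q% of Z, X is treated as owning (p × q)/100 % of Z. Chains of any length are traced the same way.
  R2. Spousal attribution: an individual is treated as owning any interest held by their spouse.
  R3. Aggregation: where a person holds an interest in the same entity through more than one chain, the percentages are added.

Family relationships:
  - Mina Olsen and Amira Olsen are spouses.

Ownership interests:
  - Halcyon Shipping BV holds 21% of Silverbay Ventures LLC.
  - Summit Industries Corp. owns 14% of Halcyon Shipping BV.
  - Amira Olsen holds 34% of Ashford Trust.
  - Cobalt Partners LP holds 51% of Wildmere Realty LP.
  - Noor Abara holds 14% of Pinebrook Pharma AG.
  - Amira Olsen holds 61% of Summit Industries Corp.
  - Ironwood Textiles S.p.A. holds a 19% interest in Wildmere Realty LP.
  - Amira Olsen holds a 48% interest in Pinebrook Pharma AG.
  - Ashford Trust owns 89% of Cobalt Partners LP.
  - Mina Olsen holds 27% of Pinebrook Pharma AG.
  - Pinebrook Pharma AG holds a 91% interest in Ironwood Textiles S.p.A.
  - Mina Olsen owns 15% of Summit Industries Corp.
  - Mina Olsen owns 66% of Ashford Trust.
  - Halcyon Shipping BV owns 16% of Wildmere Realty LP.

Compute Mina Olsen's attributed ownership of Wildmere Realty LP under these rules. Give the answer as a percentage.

60.0599%

By spousal attribution (R2), Mina Olsen is treated as also owning Amira Olsen's interest in Ashford Trust, giving 66% + 34% = 100%.
By spousal attribution (R2), Mina Olsen is treated as also owning Amira Olsen's interest in Pinebrook Pharma AG, giving 27% + 48% = 75%.
By spousal attribution (R2), Mina Olsen is treated as also owning Amira Olsen's interest in Summit Industries Corp, giving 15% + 61% = 76%.
Chain via Ashford Trust → Cobalt Partners LP (R1): 100% × 89% × 51% = 45.39% of Wildmere Realty LP.
Chain via Pinebrook Pharma AG → Ironwood Textiles S.p.A. (R1): 75% × 91% × 19% = 12.9675% of Wildmere Realty LP.
Chain via Summit Industries Corp. → Halcyon Shipping BV (R1): 76% × 14% × 16% = 1.7024% of Wildmere Realty LP.
Aggregating (R3): 45.39% + 12.9675% + 1.7024% = 60.0599%.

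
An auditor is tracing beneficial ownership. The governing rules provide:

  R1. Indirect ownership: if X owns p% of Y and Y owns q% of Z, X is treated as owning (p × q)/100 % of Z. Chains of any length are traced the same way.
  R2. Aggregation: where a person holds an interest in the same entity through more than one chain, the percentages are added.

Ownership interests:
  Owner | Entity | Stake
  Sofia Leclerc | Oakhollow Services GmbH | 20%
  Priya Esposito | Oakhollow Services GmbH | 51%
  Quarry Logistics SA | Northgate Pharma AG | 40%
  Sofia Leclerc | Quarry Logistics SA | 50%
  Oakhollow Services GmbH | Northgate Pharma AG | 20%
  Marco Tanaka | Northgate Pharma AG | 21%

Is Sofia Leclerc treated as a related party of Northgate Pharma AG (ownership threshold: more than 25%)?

Chain via Quarry Logistics SA (R1): 50% × 40% = 20% of Northgate Pharma AG.
Chain via Oakhollow Services GmbH (R1): 20% × 20% = 4% of Northgate Pharma AG.
Aggregating (R2): 20% + 4% = 24%.
24% does not exceed the 25% threshold, so Sofia is not a related party to Northgate Pharma AG.

No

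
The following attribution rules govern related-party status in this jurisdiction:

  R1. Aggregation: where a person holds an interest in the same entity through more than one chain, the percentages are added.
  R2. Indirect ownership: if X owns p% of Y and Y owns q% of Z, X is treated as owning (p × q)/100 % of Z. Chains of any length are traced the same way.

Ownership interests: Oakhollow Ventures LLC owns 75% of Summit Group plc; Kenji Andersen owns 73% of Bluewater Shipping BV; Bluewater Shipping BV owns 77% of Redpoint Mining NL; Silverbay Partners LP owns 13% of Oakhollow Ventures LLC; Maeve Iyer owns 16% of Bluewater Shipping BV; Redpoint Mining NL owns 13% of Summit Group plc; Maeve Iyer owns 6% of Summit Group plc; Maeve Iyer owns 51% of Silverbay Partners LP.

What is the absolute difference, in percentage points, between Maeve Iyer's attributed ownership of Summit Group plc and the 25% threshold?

Chain via Bluewater Shipping BV → Redpoint Mining NL (R2): 16% × 77% × 13% = 1.6016% of Summit Group plc.
Chain via Silverbay Partners LP → Oakhollow Ventures LLC (R2): 51% × 13% × 75% = 4.9725% of Summit Group plc.
Direct interest in Summit Group plc: 6%.
Aggregating (R1): 1.6016% + 4.9725% + 6% = 12.5741%.
12.5741% falls short of the 25% threshold by 12.4259 percentage points.

12.4259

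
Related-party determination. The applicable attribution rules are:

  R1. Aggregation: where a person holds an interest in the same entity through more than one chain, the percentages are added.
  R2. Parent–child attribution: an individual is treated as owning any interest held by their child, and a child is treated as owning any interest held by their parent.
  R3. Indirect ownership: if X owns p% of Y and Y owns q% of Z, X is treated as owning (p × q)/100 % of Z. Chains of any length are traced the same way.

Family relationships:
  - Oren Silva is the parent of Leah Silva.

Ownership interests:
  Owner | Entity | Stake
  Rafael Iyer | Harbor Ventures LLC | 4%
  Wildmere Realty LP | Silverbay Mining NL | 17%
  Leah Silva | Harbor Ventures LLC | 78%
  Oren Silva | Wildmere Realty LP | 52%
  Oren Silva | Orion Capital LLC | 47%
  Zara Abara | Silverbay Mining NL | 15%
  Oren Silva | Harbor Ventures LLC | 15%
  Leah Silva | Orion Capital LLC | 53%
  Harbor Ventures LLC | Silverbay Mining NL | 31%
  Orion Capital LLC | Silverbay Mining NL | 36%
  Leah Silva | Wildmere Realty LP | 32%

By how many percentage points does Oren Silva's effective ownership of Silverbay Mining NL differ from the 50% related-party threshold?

By parent–child attribution (R2), Oren Silva is treated as also owning Leah Silva's interest in Wildmere Realty LP, giving 52% + 32% = 84%.
By parent–child attribution (R2), Oren Silva is treated as also owning Leah Silva's interest in Orion Capital LLC, giving 47% + 53% = 100%.
By parent–child attribution (R2), Oren Silva is treated as also owning Leah Silva's interest in Harbor Ventures LLC, giving 15% + 78% = 93%.
Chain via Wildmere Realty LP (R3): 84% × 17% = 14.28% of Silverbay Mining NL.
Chain via Orion Capital LLC (R3): 100% × 36% = 36% of Silverbay Mining NL.
Chain via Harbor Ventures LLC (R3): 93% × 31% = 28.83% of Silverbay Mining NL.
Aggregating (R1): 14.28% + 36% + 28.83% = 79.11%.
79.11% exceeds the 50% threshold by 29.11 percentage points.

29.11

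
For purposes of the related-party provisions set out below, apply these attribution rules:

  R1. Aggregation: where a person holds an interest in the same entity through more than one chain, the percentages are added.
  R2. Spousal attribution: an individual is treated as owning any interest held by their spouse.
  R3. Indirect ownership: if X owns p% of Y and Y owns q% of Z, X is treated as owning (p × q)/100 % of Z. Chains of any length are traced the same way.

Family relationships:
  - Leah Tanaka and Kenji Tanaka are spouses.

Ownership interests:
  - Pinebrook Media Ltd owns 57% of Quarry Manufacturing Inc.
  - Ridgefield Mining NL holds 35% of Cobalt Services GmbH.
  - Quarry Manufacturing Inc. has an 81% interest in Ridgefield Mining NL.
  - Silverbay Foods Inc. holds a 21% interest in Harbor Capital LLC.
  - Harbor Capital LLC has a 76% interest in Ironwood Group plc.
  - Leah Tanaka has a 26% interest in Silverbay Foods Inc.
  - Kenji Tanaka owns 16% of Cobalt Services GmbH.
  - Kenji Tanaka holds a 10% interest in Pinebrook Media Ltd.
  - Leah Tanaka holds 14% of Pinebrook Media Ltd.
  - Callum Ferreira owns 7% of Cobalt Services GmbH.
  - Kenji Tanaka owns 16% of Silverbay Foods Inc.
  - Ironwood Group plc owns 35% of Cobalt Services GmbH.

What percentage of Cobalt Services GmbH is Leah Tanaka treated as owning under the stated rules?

22.2244%

By spousal attribution (R2), Leah Tanaka is treated as also owning Kenji Tanaka's interest in Silverbay Foods Inc, giving 26% + 16% = 42%.
By spousal attribution (R2), Leah Tanaka is treated as also owning Kenji Tanaka's interest in Pinebrook Media Ltd, giving 14% + 10% = 24%.
By spousal attribution (R2), Leah Tanaka is treated as owning Kenji Tanaka's 16% interest in Cobalt Services GmbH.
Chain via Silverbay Foods Inc. → Harbor Capital LLC → Ironwood Group plc (R3): 42% × 21% × 76% × 35% = 2.34612% of Cobalt Services GmbH.
Chain via Pinebrook Media Ltd → Quarry Manufacturing Inc. → Ridgefield Mining NL (R3): 24% × 57% × 81% × 35% = 3.87828% of Cobalt Services GmbH.
Direct interest in Cobalt Services GmbH: 16%.
Aggregating (R1): 2.34612% + 3.87828% + 16% = 22.2244%.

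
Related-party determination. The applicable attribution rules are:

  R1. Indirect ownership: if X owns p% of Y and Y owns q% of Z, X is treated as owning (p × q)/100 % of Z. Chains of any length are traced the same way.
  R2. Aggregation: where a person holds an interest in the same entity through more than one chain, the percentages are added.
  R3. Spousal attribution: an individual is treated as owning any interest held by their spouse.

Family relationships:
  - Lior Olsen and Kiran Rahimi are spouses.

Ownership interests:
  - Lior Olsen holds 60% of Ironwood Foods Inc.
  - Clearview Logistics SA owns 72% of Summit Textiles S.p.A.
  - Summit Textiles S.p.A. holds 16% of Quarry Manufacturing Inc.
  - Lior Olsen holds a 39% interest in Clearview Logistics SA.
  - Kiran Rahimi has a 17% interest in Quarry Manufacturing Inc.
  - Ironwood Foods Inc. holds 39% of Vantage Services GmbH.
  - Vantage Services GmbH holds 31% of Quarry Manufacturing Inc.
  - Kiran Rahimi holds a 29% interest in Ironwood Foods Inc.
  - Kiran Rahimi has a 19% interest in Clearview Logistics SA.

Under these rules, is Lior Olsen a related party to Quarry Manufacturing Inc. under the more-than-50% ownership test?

No

By spousal attribution (R3), Lior Olsen is treated as also owning Kiran Rahimi's interest in Ironwood Foods Inc, giving 60% + 29% = 89%.
By spousal attribution (R3), Lior Olsen is treated as also owning Kiran Rahimi's interest in Clearview Logistics SA, giving 39% + 19% = 58%.
By spousal attribution (R3), Lior Olsen is treated as owning Kiran Rahimi's 17% interest in Quarry Manufacturing Inc.
Chain via Ironwood Foods Inc. → Vantage Services GmbH (R1): 89% × 39% × 31% = 10.7601% of Quarry Manufacturing Inc.
Chain via Clearview Logistics SA → Summit Textiles S.p.A. (R1): 58% × 72% × 16% = 6.6816% of Quarry Manufacturing Inc.
Direct interest in Quarry Manufacturing Inc: 17%.
Aggregating (R2): 10.7601% + 6.6816% + 17% = 34.4417%.
34.4417% does not exceed the 50% threshold, so Lior is not a related party to Quarry Manufacturing Inc.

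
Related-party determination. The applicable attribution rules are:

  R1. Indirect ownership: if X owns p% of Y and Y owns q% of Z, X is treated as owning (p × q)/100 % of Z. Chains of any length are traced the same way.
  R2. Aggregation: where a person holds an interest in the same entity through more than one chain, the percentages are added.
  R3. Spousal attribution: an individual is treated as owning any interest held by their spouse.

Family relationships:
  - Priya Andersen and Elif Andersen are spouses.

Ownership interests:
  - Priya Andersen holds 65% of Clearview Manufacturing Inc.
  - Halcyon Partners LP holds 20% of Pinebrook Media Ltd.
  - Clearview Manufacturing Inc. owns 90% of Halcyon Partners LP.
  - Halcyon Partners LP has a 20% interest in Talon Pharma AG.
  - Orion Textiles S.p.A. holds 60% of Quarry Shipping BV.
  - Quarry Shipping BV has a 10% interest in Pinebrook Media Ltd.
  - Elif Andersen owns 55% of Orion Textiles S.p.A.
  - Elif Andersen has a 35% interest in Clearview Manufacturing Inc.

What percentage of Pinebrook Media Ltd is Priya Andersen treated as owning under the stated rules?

21.3%

By spousal attribution (R3), Priya Andersen is treated as also owning Elif Andersen's interest in Clearview Manufacturing Inc, giving 65% + 35% = 100%.
By spousal attribution (R3), Priya Andersen is treated as owning Elif Andersen's 55% interest in Orion Textiles S.p.A.
Chain via Clearview Manufacturing Inc. → Halcyon Partners LP (R1): 100% × 90% × 20% = 18% of Pinebrook Media Ltd.
Chain via Orion Textiles S.p.A. → Quarry Shipping BV (R1): 55% × 60% × 10% = 3.3% of Pinebrook Media Ltd.
Aggregating (R2): 18% + 3.3% = 21.3%.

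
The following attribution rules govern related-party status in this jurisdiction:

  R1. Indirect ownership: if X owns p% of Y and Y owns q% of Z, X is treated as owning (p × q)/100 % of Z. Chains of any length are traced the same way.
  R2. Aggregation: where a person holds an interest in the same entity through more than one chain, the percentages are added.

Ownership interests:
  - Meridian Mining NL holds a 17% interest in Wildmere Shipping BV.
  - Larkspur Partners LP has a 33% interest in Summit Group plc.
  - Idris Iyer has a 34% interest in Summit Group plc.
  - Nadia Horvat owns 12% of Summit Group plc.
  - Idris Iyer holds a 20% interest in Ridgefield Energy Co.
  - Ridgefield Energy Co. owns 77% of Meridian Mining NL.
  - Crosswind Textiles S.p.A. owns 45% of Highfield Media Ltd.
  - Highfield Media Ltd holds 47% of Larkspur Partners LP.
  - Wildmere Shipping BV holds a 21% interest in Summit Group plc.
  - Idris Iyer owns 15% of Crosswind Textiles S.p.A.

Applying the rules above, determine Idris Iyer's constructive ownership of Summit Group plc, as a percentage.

Chain via Ridgefield Energy Co. → Meridian Mining NL → Wildmere Shipping BV (R1): 20% × 77% × 17% × 21% = 0.54978% of Summit Group plc.
Chain via Crosswind Textiles S.p.A. → Highfield Media Ltd → Larkspur Partners LP (R1): 15% × 45% × 47% × 33% = 1.046925% of Summit Group plc.
Direct interest in Summit Group plc: 34%.
Aggregating (R2): 0.54978% + 1.046925% + 34% = 35.596705%.

35.596705%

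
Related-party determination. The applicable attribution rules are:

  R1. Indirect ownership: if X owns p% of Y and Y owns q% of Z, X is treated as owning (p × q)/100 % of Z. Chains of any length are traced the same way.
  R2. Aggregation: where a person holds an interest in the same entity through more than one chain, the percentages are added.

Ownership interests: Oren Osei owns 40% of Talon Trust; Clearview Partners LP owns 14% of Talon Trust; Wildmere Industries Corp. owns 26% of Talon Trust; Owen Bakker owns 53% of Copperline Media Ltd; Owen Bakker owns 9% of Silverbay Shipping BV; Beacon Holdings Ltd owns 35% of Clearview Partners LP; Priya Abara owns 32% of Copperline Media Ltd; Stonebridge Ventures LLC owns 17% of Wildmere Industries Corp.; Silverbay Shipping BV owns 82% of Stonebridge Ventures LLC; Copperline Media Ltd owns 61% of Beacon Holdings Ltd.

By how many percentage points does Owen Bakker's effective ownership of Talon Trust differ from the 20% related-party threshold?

Chain via Silverbay Shipping BV → Stonebridge Ventures LLC → Wildmere Industries Corp. (R1): 9% × 82% × 17% × 26% = 0.326196% of Talon Trust.
Chain via Copperline Media Ltd → Beacon Holdings Ltd → Clearview Partners LP (R1): 53% × 61% × 35% × 14% = 1.58417% of Talon Trust.
Aggregating (R2): 0.326196% + 1.58417% = 1.910366%.
1.910366% falls short of the 20% threshold by 18.089634 percentage points.

18.089634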